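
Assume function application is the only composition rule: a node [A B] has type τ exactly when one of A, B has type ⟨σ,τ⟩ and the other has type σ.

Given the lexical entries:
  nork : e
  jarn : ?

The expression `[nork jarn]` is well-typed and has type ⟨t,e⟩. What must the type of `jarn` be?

For [nork jarn] to have type ⟨t,e⟩ with nork of type e, jarn must be the function: jarn : ⟨e,⟨t,e⟩⟩.

⟨e,⟨t,e⟩⟩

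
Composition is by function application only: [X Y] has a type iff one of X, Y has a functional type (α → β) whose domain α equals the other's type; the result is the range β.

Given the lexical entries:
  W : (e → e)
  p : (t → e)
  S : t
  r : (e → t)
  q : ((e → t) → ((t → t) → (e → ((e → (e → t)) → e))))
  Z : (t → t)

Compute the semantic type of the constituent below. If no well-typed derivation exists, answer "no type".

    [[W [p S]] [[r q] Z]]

[p S]: p is (t → e), S is t; result e.
[W [p S]]: W is (e → e), [p S] is e; result e.
[r q]: q is ((e → t) → ((t → t) → (e → ((e → (e → t)) → e)))), r is (e → t); result ((t → t) → (e → ((e → (e → t)) → e))).
[[r q] Z]: [r q] is ((t → t) → (e → ((e → (e → t)) → e))), Z is (t → t); result (e → ((e → (e → t)) → e)).
[[W [p S]] [[r q] Z]]: [[r q] Z] is (e → ((e → (e → t)) → e)), [W [p S]] is e; result ((e → (e → t)) → e).

((e → (e → t)) → e)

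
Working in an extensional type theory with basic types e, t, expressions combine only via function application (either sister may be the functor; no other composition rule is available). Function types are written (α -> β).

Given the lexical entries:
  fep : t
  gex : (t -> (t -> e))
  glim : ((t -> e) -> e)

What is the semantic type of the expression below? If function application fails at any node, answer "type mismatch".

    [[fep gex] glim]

e

[fep gex]: functor gex : (t -> (t -> e)), argument fep : t; result (t -> e).
[[fep gex] glim]: functor glim : ((t -> e) -> e), argument [fep gex] : (t -> e); result e.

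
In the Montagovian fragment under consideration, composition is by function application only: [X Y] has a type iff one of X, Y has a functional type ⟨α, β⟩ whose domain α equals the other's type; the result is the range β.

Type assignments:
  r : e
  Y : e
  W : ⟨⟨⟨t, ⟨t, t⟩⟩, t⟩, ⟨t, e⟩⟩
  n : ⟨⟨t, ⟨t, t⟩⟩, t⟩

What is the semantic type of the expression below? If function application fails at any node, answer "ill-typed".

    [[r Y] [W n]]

At [r Y]: neither e nor e can take the other as argument; the node is ill-typed.

ill-typed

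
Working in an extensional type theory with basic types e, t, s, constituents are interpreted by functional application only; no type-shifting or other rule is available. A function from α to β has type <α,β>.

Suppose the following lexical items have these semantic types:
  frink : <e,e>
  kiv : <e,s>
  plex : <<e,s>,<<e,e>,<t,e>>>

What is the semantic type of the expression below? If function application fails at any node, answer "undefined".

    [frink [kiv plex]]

[kiv plex] — plex of type <<e,s>,<<e,e>,<t,e>>> combines with kiv of type <e,s>: type <<e,e>,<t,e>>.
[frink [kiv plex]] — [kiv plex] of type <<e,e>,<t,e>> combines with frink of type <e,e>: type <t,e>.

<t,e>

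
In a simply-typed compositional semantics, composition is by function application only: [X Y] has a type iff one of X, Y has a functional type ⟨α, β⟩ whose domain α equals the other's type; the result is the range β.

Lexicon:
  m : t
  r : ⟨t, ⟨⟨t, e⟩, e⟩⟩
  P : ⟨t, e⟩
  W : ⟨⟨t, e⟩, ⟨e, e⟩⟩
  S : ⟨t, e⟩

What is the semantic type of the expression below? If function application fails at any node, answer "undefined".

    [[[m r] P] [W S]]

[m r]: r is ⟨t, ⟨⟨t, e⟩, e⟩⟩, m is t; result ⟨⟨t, e⟩, e⟩.
[[m r] P]: [m r] is ⟨⟨t, e⟩, e⟩, P is ⟨t, e⟩; result e.
[W S]: W is ⟨⟨t, e⟩, ⟨e, e⟩⟩, S is ⟨t, e⟩; result ⟨e, e⟩.
[[[m r] P] [W S]]: [W S] is ⟨e, e⟩, [[m r] P] is e; result e.

e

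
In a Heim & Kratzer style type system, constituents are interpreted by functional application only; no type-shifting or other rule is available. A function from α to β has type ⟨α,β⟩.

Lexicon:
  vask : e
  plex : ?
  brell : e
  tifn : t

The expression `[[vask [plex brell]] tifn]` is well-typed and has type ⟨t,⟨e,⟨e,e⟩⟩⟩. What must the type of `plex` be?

⟨e,⟨e,⟨t,⟨t,⟨e,⟨e,e⟩⟩⟩⟩⟩⟩

At [[vask [plex brell]] tifn] (required: ⟨t,⟨e,⟨e,e⟩⟩⟩): tifn is t, which is not a function with range ⟨t,⟨e,⟨e,e⟩⟩⟩; hence [vask [plex brell]] is the functor — type ⟨t,⟨t,⟨e,⟨e,e⟩⟩⟩⟩.
At [vask [plex brell]] (required: ⟨t,⟨t,⟨e,⟨e,e⟩⟩⟩⟩): vask is e, which is not a function with range ⟨t,⟨t,⟨e,⟨e,e⟩⟩⟩⟩; hence [plex brell] is the functor — type ⟨e,⟨t,⟨t,⟨e,⟨e,e⟩⟩⟩⟩⟩.
At [plex brell] (required: ⟨e,⟨t,⟨t,⟨e,⟨e,e⟩⟩⟩⟩⟩): brell is e, which is not a function with range ⟨e,⟨t,⟨t,⟨e,⟨e,e⟩⟩⟩⟩⟩; hence plex is the functor — type ⟨e,⟨e,⟨t,⟨t,⟨e,⟨e,e⟩⟩⟩⟩⟩⟩.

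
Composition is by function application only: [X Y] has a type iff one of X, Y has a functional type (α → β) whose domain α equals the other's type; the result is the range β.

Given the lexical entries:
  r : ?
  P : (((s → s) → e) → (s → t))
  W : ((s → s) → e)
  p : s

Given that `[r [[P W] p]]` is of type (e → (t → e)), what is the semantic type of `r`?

(t → (e → (t → e)))

[r [[P W] p]] is required to be (e → (t → e)). [[P W] p] : t cannot yield (e → (t → e)) as functor, so r : (t → (e → (t → e))).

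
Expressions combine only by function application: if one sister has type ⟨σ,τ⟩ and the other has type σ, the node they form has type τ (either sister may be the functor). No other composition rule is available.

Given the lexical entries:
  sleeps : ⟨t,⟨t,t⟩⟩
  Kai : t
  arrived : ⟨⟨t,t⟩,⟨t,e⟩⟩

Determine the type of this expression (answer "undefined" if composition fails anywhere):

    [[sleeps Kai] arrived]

⟨t,e⟩

At [sleeps Kai], sleeps : ⟨t,⟨t,t⟩⟩ takes Kai : t, giving ⟨t,t⟩.
At [[sleeps Kai] arrived], arrived : ⟨⟨t,t⟩,⟨t,e⟩⟩ takes [sleeps Kai] : ⟨t,t⟩, giving ⟨t,e⟩.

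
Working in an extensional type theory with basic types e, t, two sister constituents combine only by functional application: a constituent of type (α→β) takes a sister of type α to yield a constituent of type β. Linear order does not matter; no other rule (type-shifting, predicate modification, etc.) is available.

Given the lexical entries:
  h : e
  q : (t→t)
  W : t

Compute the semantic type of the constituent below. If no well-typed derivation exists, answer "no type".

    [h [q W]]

[q W]: functor q : (t→t), argument W : t; result t.
At [h [q W]]: neither e nor t can take the other as argument; the node is ill-typed.

no type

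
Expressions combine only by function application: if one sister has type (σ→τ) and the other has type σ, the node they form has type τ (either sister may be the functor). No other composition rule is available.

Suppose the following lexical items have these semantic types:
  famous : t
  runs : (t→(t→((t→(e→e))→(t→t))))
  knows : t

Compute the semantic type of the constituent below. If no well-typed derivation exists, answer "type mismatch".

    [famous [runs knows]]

((t→(e→e))→(t→t))

[runs knows]: runs is (t→(t→((t→(e→e))→(t→t)))), knows is t; result (t→((t→(e→e))→(t→t))).
[famous [runs knows]]: [runs knows] is (t→((t→(e→e))→(t→t))), famous is t; result ((t→(e→e))→(t→t)).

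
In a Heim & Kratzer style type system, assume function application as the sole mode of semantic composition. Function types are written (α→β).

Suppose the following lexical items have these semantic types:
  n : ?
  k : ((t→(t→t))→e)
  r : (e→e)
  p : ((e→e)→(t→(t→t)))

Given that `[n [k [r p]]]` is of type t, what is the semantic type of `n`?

[n [k [r p]]] must have type t. The sister [k [r p]] has type e; that is not a function onto t, so n must be the functor, of type (e→t).

(e→t)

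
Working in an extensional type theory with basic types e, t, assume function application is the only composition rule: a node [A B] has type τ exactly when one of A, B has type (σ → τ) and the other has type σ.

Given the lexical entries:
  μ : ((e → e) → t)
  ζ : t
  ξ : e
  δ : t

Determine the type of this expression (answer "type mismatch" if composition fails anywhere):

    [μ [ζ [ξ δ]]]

[ξ δ]: e and t cannot combine by function application — type clash.

type mismatch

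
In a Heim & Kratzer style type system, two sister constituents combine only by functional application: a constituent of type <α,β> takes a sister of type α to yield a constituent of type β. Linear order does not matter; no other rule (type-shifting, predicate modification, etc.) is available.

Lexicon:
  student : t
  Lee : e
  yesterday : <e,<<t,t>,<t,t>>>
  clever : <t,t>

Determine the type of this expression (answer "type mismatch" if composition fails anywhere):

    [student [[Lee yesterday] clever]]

[Lee yesterday]: yesterday is <e,<<t,t>,<t,t>>>, Lee is e; result <<t,t>,<t,t>>.
[[Lee yesterday] clever]: [Lee yesterday] is <<t,t>,<t,t>>, clever is <t,t>; result <t,t>.
[student [[Lee yesterday] clever]]: [[Lee yesterday] clever] is <t,t>, student is t; result t.

t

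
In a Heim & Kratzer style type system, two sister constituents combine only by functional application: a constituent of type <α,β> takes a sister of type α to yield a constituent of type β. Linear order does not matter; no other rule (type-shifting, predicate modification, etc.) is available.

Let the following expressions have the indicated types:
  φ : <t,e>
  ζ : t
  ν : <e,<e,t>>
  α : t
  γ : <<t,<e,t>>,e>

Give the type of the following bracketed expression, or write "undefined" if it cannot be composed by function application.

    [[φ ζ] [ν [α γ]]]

[φ ζ]: functor φ : <t,e>, argument ζ : t; result e.
[α γ]: t with <<t,<e,t>>,e> — neither is a function whose domain matches the other; composition fails here.

undefined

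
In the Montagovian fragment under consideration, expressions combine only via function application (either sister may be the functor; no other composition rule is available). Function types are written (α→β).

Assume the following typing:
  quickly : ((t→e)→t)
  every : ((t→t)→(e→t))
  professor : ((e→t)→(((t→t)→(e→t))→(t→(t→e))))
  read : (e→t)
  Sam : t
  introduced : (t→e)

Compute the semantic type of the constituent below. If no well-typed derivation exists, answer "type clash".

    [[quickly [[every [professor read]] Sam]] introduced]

e

[professor read]: functor professor : ((e→t)→(((t→t)→(e→t))→(t→(t→e)))), argument read : (e→t); result (((t→t)→(e→t))→(t→(t→e))).
[every [professor read]]: functor [professor read] : (((t→t)→(e→t))→(t→(t→e))), argument every : ((t→t)→(e→t)); result (t→(t→e)).
[[every [professor read]] Sam]: functor [every [professor read]] : (t→(t→e)), argument Sam : t; result (t→e).
[quickly [[every [professor read]] Sam]]: functor quickly : ((t→e)→t), argument [[every [professor read]] Sam] : (t→e); result t.
[[quickly [[every [professor read]] Sam]] introduced]: functor introduced : (t→e), argument [quickly [[every [professor read]] Sam]] : t; result e.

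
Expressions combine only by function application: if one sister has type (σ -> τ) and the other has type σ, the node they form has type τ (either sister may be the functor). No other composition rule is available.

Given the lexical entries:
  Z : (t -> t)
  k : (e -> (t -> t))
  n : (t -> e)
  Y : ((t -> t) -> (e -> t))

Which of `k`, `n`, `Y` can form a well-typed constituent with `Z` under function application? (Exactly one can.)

Y

k : (e -> (t -> t)) — Z needs t; k needs e; neither fits.
n : (t -> e) — Z needs t; n needs t; neither fits.
Y — combines: Y : ((t -> t) -> (e -> t)) takes Z : (t -> t) as argument, giving (e -> t).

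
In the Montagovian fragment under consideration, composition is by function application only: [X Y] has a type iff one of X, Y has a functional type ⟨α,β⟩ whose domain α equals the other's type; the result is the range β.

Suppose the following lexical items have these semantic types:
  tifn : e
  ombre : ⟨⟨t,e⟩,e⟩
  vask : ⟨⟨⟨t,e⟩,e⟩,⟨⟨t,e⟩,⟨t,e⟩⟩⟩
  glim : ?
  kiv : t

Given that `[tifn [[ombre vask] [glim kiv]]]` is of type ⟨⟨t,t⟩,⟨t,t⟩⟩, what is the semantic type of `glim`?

For [tifn [[ombre vask] [glim kiv]]] to have type ⟨⟨t,t⟩,⟨t,t⟩⟩ with tifn of type e, [[ombre vask] [glim kiv]] must be the function: [[ombre vask] [glim kiv]] : ⟨e,⟨⟨t,t⟩,⟨t,t⟩⟩⟩.
For [[ombre vask] [glim kiv]] to have type ⟨e,⟨⟨t,t⟩,⟨t,t⟩⟩⟩ with [ombre vask] of type ⟨⟨t,e⟩,⟨t,e⟩⟩, [glim kiv] must be the function: [glim kiv] : ⟨⟨⟨t,e⟩,⟨t,e⟩⟩,⟨e,⟨⟨t,t⟩,⟨t,t⟩⟩⟩⟩.
For [glim kiv] to have type ⟨⟨⟨t,e⟩,⟨t,e⟩⟩,⟨e,⟨⟨t,t⟩,⟨t,t⟩⟩⟩⟩ with kiv of type t, glim must be the function: glim : ⟨t,⟨⟨⟨t,e⟩,⟨t,e⟩⟩,⟨e,⟨⟨t,t⟩,⟨t,t⟩⟩⟩⟩⟩.

⟨t,⟨⟨⟨t,e⟩,⟨t,e⟩⟩,⟨e,⟨⟨t,t⟩,⟨t,t⟩⟩⟩⟩⟩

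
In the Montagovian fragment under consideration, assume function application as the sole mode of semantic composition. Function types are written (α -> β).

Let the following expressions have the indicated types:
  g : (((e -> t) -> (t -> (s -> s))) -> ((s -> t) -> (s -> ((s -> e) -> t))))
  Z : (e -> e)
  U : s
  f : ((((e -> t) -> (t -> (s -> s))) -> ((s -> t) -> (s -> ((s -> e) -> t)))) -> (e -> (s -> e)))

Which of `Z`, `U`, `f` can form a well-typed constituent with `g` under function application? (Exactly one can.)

Z : (e -> e) — no; g wants ((e -> t) -> (t -> (s -> s))), and Z wants e.
U : s — no; g wants ((e -> t) -> (t -> (s -> s))), and U wants nothing (atomic).
f — combines: f : ((((e -> t) -> (t -> (s -> s))) -> ((s -> t) -> (s -> ((s -> e) -> t)))) -> (e -> (s -> e))) takes g : (((e -> t) -> (t -> (s -> s))) -> ((s -> t) -> (s -> ((s -> e) -> t)))) as argument, giving (e -> (s -> e)).

f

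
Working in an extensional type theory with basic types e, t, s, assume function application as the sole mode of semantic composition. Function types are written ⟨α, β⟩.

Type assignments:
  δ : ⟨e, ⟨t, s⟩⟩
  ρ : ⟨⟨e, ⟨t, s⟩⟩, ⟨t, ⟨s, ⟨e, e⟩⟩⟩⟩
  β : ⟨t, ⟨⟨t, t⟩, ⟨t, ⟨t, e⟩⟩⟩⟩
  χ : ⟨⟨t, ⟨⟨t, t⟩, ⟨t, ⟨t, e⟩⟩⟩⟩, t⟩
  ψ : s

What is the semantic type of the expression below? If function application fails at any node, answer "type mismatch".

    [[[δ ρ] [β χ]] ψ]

⟨e, e⟩

[δ ρ]: ⟨⟨e, ⟨t, s⟩⟩, ⟨t, ⟨s, ⟨e, e⟩⟩⟩⟩ applied to ⟨e, ⟨t, s⟩⟩ yields ⟨t, ⟨s, ⟨e, e⟩⟩⟩.
[β χ]: ⟨⟨t, ⟨⟨t, t⟩, ⟨t, ⟨t, e⟩⟩⟩⟩, t⟩ applied to ⟨t, ⟨⟨t, t⟩, ⟨t, ⟨t, e⟩⟩⟩⟩ yields t.
[[δ ρ] [β χ]]: ⟨t, ⟨s, ⟨e, e⟩⟩⟩ applied to t yields ⟨s, ⟨e, e⟩⟩.
[[[δ ρ] [β χ]] ψ]: ⟨s, ⟨e, e⟩⟩ applied to s yields ⟨e, e⟩.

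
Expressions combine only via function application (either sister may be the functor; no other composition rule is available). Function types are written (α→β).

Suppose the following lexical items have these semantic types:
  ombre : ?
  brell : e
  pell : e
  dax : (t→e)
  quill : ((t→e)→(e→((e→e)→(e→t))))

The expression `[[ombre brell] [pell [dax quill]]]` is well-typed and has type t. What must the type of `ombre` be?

[[ombre brell] [pell [dax quill]]] is required to be t. [pell [dax quill]] : ((e→e)→(e→t)) cannot yield t as functor, so [ombre brell] : (((e→e)→(e→t))→t).
[ombre brell] is required to be (((e→e)→(e→t))→t). brell : e cannot yield (((e→e)→(e→t))→t) as functor, so ombre : (e→(((e→e)→(e→t))→t)).

(e→(((e→e)→(e→t))→t))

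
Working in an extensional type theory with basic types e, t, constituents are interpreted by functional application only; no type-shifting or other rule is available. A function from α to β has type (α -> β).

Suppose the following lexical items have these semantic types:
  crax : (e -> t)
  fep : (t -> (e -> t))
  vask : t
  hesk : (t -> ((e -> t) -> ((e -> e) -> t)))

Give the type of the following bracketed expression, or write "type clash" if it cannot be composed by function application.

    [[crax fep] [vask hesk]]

[crax fep]: (e -> t) and (t -> (e -> t)) cannot combine by function application — type clash.

type clash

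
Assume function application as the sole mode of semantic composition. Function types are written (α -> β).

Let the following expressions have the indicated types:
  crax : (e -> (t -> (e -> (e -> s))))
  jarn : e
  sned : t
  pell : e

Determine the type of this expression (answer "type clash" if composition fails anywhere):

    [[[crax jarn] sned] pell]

(e -> s)

[crax jarn]: functor crax : (e -> (t -> (e -> (e -> s)))), argument jarn : e; result (t -> (e -> (e -> s))).
[[crax jarn] sned]: functor [crax jarn] : (t -> (e -> (e -> s))), argument sned : t; result (e -> (e -> s)).
[[[crax jarn] sned] pell]: functor [[crax jarn] sned] : (e -> (e -> s)), argument pell : e; result (e -> s).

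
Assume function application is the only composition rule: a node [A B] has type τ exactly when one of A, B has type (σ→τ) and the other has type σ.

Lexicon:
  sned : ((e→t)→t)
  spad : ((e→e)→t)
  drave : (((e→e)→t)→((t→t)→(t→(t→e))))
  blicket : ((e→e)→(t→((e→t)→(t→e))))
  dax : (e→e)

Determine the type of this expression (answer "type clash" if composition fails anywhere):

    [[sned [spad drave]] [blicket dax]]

type clash

[spad drave]: drave is (((e→e)→t)→((t→t)→(t→(t→e)))), spad is ((e→e)→t); result ((t→t)→(t→(t→e))).
[sned [spad drave]]: ((e→t)→t) with ((t→t)→(t→(t→e))) — neither is a function whose domain matches the other; composition fails here.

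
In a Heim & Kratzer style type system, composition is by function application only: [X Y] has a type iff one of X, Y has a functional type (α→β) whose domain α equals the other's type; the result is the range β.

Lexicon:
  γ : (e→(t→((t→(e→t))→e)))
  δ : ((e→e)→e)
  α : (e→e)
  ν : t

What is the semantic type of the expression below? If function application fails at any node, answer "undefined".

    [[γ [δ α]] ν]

[δ α]: ((e→e)→e) applied to (e→e) yields e.
[γ [δ α]]: (e→(t→((t→(e→t))→e))) applied to e yields (t→((t→(e→t))→e)).
[[γ [δ α]] ν]: (t→((t→(e→t))→e)) applied to t yields ((t→(e→t))→e).

((t→(e→t))→e)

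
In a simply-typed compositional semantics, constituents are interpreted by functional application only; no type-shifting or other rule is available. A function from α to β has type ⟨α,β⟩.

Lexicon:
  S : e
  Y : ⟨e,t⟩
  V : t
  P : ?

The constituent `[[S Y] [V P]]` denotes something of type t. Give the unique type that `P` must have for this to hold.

[[S Y] [V P]] is required to be t. [S Y] : t cannot yield t as functor, so [V P] : ⟨t,t⟩.
[V P] is required to be ⟨t,t⟩. V : t cannot yield ⟨t,t⟩ as functor, so P : ⟨t,⟨t,t⟩⟩.

⟨t,⟨t,t⟩⟩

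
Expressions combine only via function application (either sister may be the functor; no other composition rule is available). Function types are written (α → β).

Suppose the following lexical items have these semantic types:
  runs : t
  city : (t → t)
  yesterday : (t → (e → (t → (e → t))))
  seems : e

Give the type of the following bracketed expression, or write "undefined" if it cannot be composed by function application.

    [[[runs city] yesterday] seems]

(t → (e → t))

[runs city]: (t → t) applied to t yields t.
[[runs city] yesterday]: (t → (e → (t → (e → t)))) applied to t yields (e → (t → (e → t))).
[[[runs city] yesterday] seems]: (e → (t → (e → t))) applied to e yields (t → (e → t)).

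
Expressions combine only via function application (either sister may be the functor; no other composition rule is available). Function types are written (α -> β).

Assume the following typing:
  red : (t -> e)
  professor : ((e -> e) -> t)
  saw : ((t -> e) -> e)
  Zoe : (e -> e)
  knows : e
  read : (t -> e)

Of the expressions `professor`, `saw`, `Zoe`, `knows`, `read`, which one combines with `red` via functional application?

professor : ((e -> e) -> t) — no; red wants t, and professor wants (e -> e).
saw — combines: saw : ((t -> e) -> e) takes red : (t -> e) as argument, giving e.
Zoe : (e -> e) — no; red wants t, and Zoe wants e.
knows : e — no; red wants t, and knows wants nothing (atomic).
read : (t -> e) — no; red wants t, and read wants t.

saw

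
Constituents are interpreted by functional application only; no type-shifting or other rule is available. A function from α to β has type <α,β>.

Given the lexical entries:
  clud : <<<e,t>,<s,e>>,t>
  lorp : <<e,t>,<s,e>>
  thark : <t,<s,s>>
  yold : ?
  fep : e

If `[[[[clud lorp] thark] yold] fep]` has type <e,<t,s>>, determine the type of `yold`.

[[[[clud lorp] thark] yold] fep] is required to be <e,<t,s>>. fep : e cannot yield <e,<t,s>> as functor, so [[[clud lorp] thark] yold] : <e,<e,<t,s>>>.
[[[clud lorp] thark] yold] is required to be <e,<e,<t,s>>>. [[clud lorp] thark] : <s,s> cannot yield <e,<e,<t,s>>> as functor, so yold : <<s,s>,<e,<e,<t,s>>>>.

<<s,s>,<e,<e,<t,s>>>>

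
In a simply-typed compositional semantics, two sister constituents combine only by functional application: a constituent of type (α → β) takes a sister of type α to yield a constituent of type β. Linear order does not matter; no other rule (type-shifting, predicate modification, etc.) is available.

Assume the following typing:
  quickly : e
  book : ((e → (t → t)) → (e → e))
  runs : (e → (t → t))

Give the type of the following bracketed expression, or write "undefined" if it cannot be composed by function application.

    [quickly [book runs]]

e

[book runs]: ((e → (t → t)) → (e → e)) applied to (e → (t → t)) yields (e → e).
[quickly [book runs]]: (e → e) applied to e yields e.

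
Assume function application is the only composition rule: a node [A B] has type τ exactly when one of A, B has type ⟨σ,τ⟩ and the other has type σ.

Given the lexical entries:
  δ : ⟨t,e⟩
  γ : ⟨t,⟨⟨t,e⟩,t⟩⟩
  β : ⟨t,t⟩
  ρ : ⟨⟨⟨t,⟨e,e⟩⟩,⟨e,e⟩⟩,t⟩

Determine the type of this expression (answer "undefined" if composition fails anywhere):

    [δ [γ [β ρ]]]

At [β ρ]: neither ⟨t,t⟩ nor ⟨⟨⟨t,⟨e,e⟩⟩,⟨e,e⟩⟩,t⟩ can take the other as argument; the node is ill-typed.

undefined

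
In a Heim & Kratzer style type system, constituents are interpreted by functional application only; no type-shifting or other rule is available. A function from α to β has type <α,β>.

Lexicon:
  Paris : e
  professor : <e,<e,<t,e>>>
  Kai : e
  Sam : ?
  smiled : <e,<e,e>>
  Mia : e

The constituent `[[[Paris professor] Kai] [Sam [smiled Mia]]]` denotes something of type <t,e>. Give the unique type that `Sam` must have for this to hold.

<<e,e>,<<t,e>,<t,e>>>

[[[Paris professor] Kai] [Sam [smiled Mia]]] is required to be <t,e>. [[Paris professor] Kai] : <t,e> cannot yield <t,e> as functor, so [Sam [smiled Mia]] : <<t,e>,<t,e>>.
[Sam [smiled Mia]] is required to be <<t,e>,<t,e>>. [smiled Mia] : <e,e> cannot yield <<t,e>,<t,e>> as functor, so Sam : <<e,e>,<<t,e>,<t,e>>>.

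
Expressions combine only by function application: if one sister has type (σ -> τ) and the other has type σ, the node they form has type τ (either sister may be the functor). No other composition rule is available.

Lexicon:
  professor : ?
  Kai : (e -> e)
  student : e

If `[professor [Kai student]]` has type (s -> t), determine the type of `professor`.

[professor [Kai student]] must have type (s -> t). The sister [Kai student] has type e; that is not a function onto (s -> t), so professor must be the functor, of type (e -> (s -> t)).

(e -> (s -> t))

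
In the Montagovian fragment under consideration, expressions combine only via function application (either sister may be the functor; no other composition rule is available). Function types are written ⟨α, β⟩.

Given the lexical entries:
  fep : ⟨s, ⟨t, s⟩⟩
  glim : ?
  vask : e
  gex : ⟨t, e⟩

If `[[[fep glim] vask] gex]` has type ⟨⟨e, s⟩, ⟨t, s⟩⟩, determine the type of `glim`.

At [[[fep glim] vask] gex] (required: ⟨⟨e, s⟩, ⟨t, s⟩⟩): gex is ⟨t, e⟩, which is not a function with range ⟨⟨e, s⟩, ⟨t, s⟩⟩; hence [[fep glim] vask] is the functor — type ⟨⟨t, e⟩, ⟨⟨e, s⟩, ⟨t, s⟩⟩⟩.
At [[fep glim] vask] (required: ⟨⟨t, e⟩, ⟨⟨e, s⟩, ⟨t, s⟩⟩⟩): vask is e, which is not a function with range ⟨⟨t, e⟩, ⟨⟨e, s⟩, ⟨t, s⟩⟩⟩; hence [fep glim] is the functor — type ⟨e, ⟨⟨t, e⟩, ⟨⟨e, s⟩, ⟨t, s⟩⟩⟩⟩.
At [fep glim] (required: ⟨e, ⟨⟨t, e⟩, ⟨⟨e, s⟩, ⟨t, s⟩⟩⟩⟩): fep is ⟨s, ⟨t, s⟩⟩, which is not a function with range ⟨e, ⟨⟨t, e⟩, ⟨⟨e, s⟩, ⟨t, s⟩⟩⟩⟩; hence glim is the functor — type ⟨⟨s, ⟨t, s⟩⟩, ⟨e, ⟨⟨t, e⟩, ⟨⟨e, s⟩, ⟨t, s⟩⟩⟩⟩⟩.

⟨⟨s, ⟨t, s⟩⟩, ⟨e, ⟨⟨t, e⟩, ⟨⟨e, s⟩, ⟨t, s⟩⟩⟩⟩⟩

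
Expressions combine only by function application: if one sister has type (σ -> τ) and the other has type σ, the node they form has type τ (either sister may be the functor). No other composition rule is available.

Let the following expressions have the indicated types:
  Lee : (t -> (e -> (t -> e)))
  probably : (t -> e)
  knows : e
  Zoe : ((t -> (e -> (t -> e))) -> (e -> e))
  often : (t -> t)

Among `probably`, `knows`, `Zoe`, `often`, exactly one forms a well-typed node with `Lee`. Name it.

Zoe

probably : (t -> e) — no; Lee wants t, and probably wants t.
knows : e — no; Lee wants t, and knows wants nothing (atomic).
Zoe — combines: Zoe : ((t -> (e -> (t -> e))) -> (e -> e)) takes Lee : (t -> (e -> (t -> e))) as argument, giving (e -> e).
often : (t -> t) — no; Lee wants t, and often wants t.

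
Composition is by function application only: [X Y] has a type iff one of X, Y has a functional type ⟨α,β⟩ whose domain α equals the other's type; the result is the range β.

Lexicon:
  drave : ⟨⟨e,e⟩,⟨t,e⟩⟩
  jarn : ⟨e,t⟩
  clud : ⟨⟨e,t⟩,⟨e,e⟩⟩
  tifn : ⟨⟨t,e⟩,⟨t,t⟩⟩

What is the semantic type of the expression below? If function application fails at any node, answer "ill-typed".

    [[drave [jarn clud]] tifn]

⟨t,t⟩

[jarn clud]: functor clud : ⟨⟨e,t⟩,⟨e,e⟩⟩, argument jarn : ⟨e,t⟩; result ⟨e,e⟩.
[drave [jarn clud]]: functor drave : ⟨⟨e,e⟩,⟨t,e⟩⟩, argument [jarn clud] : ⟨e,e⟩; result ⟨t,e⟩.
[[drave [jarn clud]] tifn]: functor tifn : ⟨⟨t,e⟩,⟨t,t⟩⟩, argument [drave [jarn clud]] : ⟨t,e⟩; result ⟨t,t⟩.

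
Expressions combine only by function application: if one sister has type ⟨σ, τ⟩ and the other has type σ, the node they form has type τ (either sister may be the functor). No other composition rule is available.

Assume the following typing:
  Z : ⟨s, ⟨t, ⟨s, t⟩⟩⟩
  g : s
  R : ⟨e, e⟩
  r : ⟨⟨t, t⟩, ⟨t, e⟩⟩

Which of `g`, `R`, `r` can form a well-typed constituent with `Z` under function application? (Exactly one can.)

g

g — combines: Z : ⟨s, ⟨t, ⟨s, t⟩⟩⟩ takes g : s as argument, giving ⟨t, ⟨s, t⟩⟩.
R : ⟨e, e⟩ — no; Z wants s, and R wants e.
r : ⟨⟨t, t⟩, ⟨t, e⟩⟩ — no; Z wants s, and r wants ⟨t, t⟩.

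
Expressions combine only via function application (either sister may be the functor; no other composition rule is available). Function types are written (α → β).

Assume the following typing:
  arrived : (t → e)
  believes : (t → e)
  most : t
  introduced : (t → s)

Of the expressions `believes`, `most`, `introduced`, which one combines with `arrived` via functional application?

most

believes : (t → e) — does not combine with arrived.
most — combines: arrived : (t → e) takes most : t as argument, giving e.
introduced : (t → s) — does not combine with arrived.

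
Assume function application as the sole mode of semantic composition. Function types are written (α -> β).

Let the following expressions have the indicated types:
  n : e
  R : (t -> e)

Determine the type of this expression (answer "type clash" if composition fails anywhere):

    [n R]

[n R]: e and (t -> e) cannot combine by function application — type clash.

type clash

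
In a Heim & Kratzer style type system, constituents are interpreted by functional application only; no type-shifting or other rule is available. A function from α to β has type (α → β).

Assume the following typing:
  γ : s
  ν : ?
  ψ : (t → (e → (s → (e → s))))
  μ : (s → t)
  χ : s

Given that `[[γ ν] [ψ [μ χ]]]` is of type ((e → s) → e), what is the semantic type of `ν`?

(s → ((e → (s → (e → s))) → ((e → s) → e)))

At [[γ ν] [ψ [μ χ]]] (required: ((e → s) → e)): [ψ [μ χ]] is (e → (s → (e → s))), which is not a function with range ((e → s) → e); hence [γ ν] is the functor — type ((e → (s → (e → s))) → ((e → s) → e)).
At [γ ν] (required: ((e → (s → (e → s))) → ((e → s) → e))): γ is s, which is not a function with range ((e → (s → (e → s))) → ((e → s) → e)); hence ν is the functor — type (s → ((e → (s → (e → s))) → ((e → s) → e))).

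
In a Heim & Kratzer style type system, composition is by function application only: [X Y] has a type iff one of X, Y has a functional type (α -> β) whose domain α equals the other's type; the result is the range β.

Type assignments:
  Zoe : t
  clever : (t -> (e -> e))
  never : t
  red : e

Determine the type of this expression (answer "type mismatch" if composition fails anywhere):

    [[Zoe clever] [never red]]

[Zoe clever]: functor clever : (t -> (e -> e)), argument Zoe : t; result (e -> e).
[never red]: t and e cannot combine by function application — type clash.

type mismatch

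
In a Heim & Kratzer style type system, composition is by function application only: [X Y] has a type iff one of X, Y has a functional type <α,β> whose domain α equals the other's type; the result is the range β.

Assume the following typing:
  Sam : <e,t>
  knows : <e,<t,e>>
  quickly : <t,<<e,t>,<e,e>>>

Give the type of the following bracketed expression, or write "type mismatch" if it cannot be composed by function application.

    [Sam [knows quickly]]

type mismatch

[knows quickly]: <e,<t,e>> with <t,<<e,t>,<e,e>>> — neither is a function whose domain matches the other; composition fails here.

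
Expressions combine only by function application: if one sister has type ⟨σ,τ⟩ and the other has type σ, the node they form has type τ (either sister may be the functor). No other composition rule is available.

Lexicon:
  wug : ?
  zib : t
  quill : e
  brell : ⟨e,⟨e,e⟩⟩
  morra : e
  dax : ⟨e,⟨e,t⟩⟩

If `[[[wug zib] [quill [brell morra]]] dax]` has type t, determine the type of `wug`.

⟨t,⟨e,⟨⟨e,⟨e,t⟩⟩,t⟩⟩⟩

[[[wug zib] [quill [brell morra]]] dax] is required to be t. dax : ⟨e,⟨e,t⟩⟩ cannot yield t as functor, so [[wug zib] [quill [brell morra]]] : ⟨⟨e,⟨e,t⟩⟩,t⟩.
[[wug zib] [quill [brell morra]]] is required to be ⟨⟨e,⟨e,t⟩⟩,t⟩. [quill [brell morra]] : e cannot yield ⟨⟨e,⟨e,t⟩⟩,t⟩ as functor, so [wug zib] : ⟨e,⟨⟨e,⟨e,t⟩⟩,t⟩⟩.
[wug zib] is required to be ⟨e,⟨⟨e,⟨e,t⟩⟩,t⟩⟩. zib : t cannot yield ⟨e,⟨⟨e,⟨e,t⟩⟩,t⟩⟩ as functor, so wug : ⟨t,⟨e,⟨⟨e,⟨e,t⟩⟩,t⟩⟩⟩.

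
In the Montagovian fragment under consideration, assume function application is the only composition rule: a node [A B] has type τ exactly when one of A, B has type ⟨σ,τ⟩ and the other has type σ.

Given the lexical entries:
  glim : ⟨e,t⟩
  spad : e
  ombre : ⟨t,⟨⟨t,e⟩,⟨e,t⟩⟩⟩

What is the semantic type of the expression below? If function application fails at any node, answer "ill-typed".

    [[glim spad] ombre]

At [glim spad], glim : ⟨e,t⟩ takes spad : e, giving t.
At [[glim spad] ombre], ombre : ⟨t,⟨⟨t,e⟩,⟨e,t⟩⟩⟩ takes [glim spad] : t, giving ⟨⟨t,e⟩,⟨e,t⟩⟩.

⟨⟨t,e⟩,⟨e,t⟩⟩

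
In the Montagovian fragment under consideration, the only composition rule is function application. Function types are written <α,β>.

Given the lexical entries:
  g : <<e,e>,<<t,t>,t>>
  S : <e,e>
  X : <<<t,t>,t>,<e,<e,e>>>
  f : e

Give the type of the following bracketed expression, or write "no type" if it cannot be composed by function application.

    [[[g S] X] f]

At [g S], g : <<e,e>,<<t,t>,t>> takes S : <e,e>, giving <<t,t>,t>.
At [[g S] X], X : <<<t,t>,t>,<e,<e,e>>> takes [g S] : <<t,t>,t>, giving <e,<e,e>>.
At [[[g S] X] f], [[g S] X] : <e,<e,e>> takes f : e, giving <e,e>.

<e,e>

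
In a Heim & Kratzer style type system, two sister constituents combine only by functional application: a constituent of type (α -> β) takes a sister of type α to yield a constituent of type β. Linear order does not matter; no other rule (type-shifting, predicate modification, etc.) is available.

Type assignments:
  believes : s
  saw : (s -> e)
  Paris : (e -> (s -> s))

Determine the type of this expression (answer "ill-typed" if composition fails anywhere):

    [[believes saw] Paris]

(s -> s)

[believes saw]: (s -> e) applied to s yields e.
[[believes saw] Paris]: (e -> (s -> s)) applied to e yields (s -> s).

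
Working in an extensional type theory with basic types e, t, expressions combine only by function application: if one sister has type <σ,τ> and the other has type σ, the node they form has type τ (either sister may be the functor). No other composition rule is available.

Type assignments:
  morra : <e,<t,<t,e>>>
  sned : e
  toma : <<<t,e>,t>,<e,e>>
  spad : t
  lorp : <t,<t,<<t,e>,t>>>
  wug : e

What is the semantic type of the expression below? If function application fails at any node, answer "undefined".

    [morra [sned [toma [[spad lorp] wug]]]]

undefined

[spad lorp] — lorp of type <t,<t,<<t,e>,t>>> combines with spad of type t: type <t,<<t,e>,t>>.
At [[spad lorp] wug]: neither <t,<<t,e>,t>> nor e can take the other as argument; the node is ill-typed.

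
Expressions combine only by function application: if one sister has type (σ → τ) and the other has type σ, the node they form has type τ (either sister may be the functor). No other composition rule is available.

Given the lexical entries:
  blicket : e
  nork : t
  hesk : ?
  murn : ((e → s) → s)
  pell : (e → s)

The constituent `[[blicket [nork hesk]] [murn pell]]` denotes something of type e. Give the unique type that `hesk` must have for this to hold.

(t → (e → (s → e)))

At [[blicket [nork hesk]] [murn pell]] (required: e): [murn pell] is s, which is not a function with range e; hence [blicket [nork hesk]] is the functor — type (s → e).
At [blicket [nork hesk]] (required: (s → e)): blicket is e, which is not a function with range (s → e); hence [nork hesk] is the functor — type (e → (s → e)).
At [nork hesk] (required: (e → (s → e))): nork is t, which is not a function with range (e → (s → e)); hence hesk is the functor — type (t → (e → (s → e))).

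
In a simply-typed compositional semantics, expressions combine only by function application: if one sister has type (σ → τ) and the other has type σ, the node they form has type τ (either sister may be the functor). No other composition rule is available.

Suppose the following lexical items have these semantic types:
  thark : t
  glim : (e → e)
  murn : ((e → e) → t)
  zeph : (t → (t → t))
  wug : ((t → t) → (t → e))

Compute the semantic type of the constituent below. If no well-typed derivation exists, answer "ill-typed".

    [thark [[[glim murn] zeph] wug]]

At [glim murn], murn : ((e → e) → t) takes glim : (e → e), giving t.
At [[glim murn] zeph], zeph : (t → (t → t)) takes [glim murn] : t, giving (t → t).
At [[[glim murn] zeph] wug], wug : ((t → t) → (t → e)) takes [[glim murn] zeph] : (t → t), giving (t → e).
At [thark [[[glim murn] zeph] wug]], [[[glim murn] zeph] wug] : (t → e) takes thark : t, giving e.

e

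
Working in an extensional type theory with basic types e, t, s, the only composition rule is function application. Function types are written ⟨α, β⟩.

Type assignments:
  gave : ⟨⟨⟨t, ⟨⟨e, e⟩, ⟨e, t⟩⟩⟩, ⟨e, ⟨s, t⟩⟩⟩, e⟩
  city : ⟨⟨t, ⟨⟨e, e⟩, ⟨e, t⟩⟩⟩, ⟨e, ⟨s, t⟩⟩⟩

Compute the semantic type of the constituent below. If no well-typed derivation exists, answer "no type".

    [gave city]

[gave city]: ⟨⟨⟨t, ⟨⟨e, e⟩, ⟨e, t⟩⟩⟩, ⟨e, ⟨s, t⟩⟩⟩, e⟩ applied to ⟨⟨t, ⟨⟨e, e⟩, ⟨e, t⟩⟩⟩, ⟨e, ⟨s, t⟩⟩⟩ yields e.

e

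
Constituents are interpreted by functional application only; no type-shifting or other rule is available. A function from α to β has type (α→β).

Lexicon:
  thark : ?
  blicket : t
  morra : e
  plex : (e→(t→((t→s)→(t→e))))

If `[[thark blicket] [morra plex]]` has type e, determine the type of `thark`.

(t→((t→((t→s)→(t→e)))→e))

For [[thark blicket] [morra plex]] to have type e with [morra plex] of type (t→((t→s)→(t→e))), [thark blicket] must be the function: [thark blicket] : ((t→((t→s)→(t→e)))→e).
For [thark blicket] to have type ((t→((t→s)→(t→e)))→e) with blicket of type t, thark must be the function: thark : (t→((t→((t→s)→(t→e)))→e)).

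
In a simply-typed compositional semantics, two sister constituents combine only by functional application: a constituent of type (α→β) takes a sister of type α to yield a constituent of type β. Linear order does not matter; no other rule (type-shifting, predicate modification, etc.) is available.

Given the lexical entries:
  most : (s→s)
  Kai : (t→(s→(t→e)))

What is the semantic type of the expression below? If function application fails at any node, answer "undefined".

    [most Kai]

[most Kai]: (s→s) with (t→(s→(t→e))) — neither is a function whose domain matches the other; composition fails here.

undefined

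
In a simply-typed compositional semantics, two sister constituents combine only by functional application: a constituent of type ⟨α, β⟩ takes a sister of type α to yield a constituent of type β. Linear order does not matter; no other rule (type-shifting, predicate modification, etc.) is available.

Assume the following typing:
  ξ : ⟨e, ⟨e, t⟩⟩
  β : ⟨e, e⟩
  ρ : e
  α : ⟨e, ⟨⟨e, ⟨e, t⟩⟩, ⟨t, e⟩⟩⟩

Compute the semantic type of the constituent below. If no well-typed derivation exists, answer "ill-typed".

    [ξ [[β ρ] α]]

⟨t, e⟩

[β ρ]: β is ⟨e, e⟩, ρ is e; result e.
[[β ρ] α]: α is ⟨e, ⟨⟨e, ⟨e, t⟩⟩, ⟨t, e⟩⟩⟩, [β ρ] is e; result ⟨⟨e, ⟨e, t⟩⟩, ⟨t, e⟩⟩.
[ξ [[β ρ] α]]: [[β ρ] α] is ⟨⟨e, ⟨e, t⟩⟩, ⟨t, e⟩⟩, ξ is ⟨e, ⟨e, t⟩⟩; result ⟨t, e⟩.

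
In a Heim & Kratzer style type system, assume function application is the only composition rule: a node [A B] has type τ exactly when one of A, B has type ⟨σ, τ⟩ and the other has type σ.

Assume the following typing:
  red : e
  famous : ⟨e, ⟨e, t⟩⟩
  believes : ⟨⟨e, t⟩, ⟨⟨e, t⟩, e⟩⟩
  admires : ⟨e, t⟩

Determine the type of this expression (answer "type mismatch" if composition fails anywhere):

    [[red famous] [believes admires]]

e

[red famous]: functor famous : ⟨e, ⟨e, t⟩⟩, argument red : e; result ⟨e, t⟩.
[believes admires]: functor believes : ⟨⟨e, t⟩, ⟨⟨e, t⟩, e⟩⟩, argument admires : ⟨e, t⟩; result ⟨⟨e, t⟩, e⟩.
[[red famous] [believes admires]]: functor [believes admires] : ⟨⟨e, t⟩, e⟩, argument [red famous] : ⟨e, t⟩; result e.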